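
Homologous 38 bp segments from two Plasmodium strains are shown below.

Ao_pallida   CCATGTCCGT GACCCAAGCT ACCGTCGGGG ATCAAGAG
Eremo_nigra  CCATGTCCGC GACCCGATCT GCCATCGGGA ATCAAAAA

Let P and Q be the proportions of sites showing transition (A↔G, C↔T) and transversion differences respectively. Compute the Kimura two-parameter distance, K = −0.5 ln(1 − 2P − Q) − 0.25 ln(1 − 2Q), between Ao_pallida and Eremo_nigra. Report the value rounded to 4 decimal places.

Mismatches occur at site 10 (T→C, transition), site 16 (A→G, transition), site 18 (G→T, transversion), site 21 (A→G, transition), site 24 (G→A, transition), site 30 (G→A, transition), site 36 (G→A, transition), site 38 (G→A, transition).
Of the 8 differences, 7 transitions and 1 transversion over 38 sites: P = 7/38 = 0.184211, Q = 1/38 = 0.026316.
d = −0.5·ln(0.605262) − 0.25·ln(0.947368) = −0.5·(-0.502094) − 0.25·(-0.054068) = 0.2646.

0.2646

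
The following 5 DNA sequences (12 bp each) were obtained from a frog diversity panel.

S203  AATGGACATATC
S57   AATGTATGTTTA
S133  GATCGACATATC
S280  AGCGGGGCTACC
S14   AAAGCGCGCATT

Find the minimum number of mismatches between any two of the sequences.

Pairwise Hamming distances:
  S203 vs S57: 5
  S203 vs S133: 2
  S203 vs S280: 6
  S203 vs S14: 6
  S57 vs S133: 7
  S57 vs S280: 9
  S57 vs S14: 7
  S133 vs S280: 8
  S133 vs S14: 8
  S280 vs S14: 8
The smallest is 2, between S203 and S133.

2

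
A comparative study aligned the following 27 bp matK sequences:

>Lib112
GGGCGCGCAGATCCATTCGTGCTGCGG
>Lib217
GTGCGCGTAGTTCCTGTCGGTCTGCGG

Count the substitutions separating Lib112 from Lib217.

Mismatches occur at site 2 (G→T), site 8 (C→T), site 11 (A→T), site 15 (A→T), site 16 (T→G), site 20 (T→G), site 21 (G→T).
That gives 7 mismatches out of 27 aligned sites, so the Hamming distance is 7.

7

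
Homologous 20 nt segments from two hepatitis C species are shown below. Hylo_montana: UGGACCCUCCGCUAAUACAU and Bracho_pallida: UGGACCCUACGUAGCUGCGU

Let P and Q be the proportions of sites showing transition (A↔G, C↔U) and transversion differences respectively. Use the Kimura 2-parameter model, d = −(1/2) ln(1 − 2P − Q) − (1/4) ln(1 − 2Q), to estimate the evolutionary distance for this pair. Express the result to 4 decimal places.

Differing sites — 9:C/A (Tv); 12:C/U (Ti); 13:U/A (Tv); 14:A/G (Ti); 15:A/C (Tv); 17:A/G (Ti); 19:A/G (Ti).
Of the 7 differences, 4 transitions and 3 transversions over 20 sites: P = 4/20 = 0.200000, Q = 3/20 = 0.150000.
d = −0.5·ln(0.450000) − 0.25·ln(0.700000) = −0.5·(-0.798508) − 0.25·(-0.356675) = 0.4884.

0.4884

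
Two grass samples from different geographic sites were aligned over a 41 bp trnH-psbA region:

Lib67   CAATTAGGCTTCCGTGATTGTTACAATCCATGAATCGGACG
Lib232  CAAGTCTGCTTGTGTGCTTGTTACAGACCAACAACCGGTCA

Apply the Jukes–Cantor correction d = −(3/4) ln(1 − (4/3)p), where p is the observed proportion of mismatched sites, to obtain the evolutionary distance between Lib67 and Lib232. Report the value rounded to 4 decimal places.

0.4121

Mismatches occur at site 4 (T→G), site 6 (A→C), site 7 (G→T), site 12 (C→G), site 13 (C→T), site 17 (A→C), site 26 (A→G), site 27 (T→A), site 31 (T→A), site 32 (G→C), site 35 (T→C), site 39 (A→T), site 41 (G→A).
p = 13/41 = 0.317073.
d = −0.75 · ln(1 − (4/3)·0.317073) = −0.75 · ln(0.577236) = −0.75 · (-0.549504) = 0.4121.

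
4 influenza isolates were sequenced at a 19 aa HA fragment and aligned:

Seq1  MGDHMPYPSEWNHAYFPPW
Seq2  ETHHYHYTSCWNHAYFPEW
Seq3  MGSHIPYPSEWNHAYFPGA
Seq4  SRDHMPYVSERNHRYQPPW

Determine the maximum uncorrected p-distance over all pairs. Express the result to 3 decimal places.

Pairwise Hamming distances:
  Seq1 vs Seq2: 8
  Seq1 vs Seq3: 4
  Seq1 vs Seq4: 6
  Seq2 vs Seq3: 9
  Seq2 vs Seq4: 11
  Seq3 vs Seq4: 10
The largest is 11 mismatches, between Seq2 and Seq4; p = 11/19 = 0.579.

0.579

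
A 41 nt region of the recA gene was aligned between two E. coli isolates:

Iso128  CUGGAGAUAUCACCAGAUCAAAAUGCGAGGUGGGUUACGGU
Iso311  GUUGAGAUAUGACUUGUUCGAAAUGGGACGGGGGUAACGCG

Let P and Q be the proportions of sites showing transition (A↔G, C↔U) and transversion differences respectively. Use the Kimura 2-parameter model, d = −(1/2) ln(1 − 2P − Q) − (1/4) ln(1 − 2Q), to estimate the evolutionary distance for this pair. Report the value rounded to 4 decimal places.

The sequences differ at positions 1 (C/G, transversion), 3 (G/U, transversion), 11 (C/G, transversion), 14 (C/U, transition), 15 (A/U, transversion), 17 (A/U, transversion), 20 (A/G, transition), 26 (C/G, transversion), 29 (G/C, transversion), 31 (U/G, transversion), 36 (U/A, transversion), 40 (G/C, transversion), 41 (U/G, transversion).
Of the 13 differences, 2 transitions and 11 transversions over 41 sites: P = 2/41 = 0.048780, Q = 11/41 = 0.268293.
d = −0.5·ln(0.634147) − 0.25·ln(0.463414) = −0.5·(-0.455474) − 0.25·(-0.769134) = 0.4200.

0.4200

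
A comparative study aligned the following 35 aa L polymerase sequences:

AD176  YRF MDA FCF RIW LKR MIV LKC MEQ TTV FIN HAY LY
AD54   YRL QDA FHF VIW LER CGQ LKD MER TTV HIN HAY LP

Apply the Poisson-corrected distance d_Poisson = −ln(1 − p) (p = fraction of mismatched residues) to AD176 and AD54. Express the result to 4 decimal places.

The sequences differ at positions 3 (F/L), 4 (M/Q), 8 (C/H), 10 (R/V), 14 (K/E), 16 (M/C), 17 (I/G), 18 (V/Q), 21 (C/D), 24 (Q/R), 28 (F/H), 35 (Y/P).
p = 12/35 = 0.342857.
d = −ln(1 − 0.342857) = −ln(0.657143) = 0.4199.

0.4199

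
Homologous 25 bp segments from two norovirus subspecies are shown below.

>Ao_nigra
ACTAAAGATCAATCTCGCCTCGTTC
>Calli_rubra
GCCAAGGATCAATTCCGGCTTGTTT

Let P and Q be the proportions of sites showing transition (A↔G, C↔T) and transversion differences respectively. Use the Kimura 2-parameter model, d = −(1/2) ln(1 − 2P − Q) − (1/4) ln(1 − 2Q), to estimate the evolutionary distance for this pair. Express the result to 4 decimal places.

Differing sites — 1:A/G (Ti); 3:T/C (Ti); 6:A/G (Ti); 14:C/T (Ti); 15:T/C (Ti); 18:C/G (Tv); 21:C/T (Ti); 25:C/T (Ti).
Of the 8 differences, 7 transitions and 1 transversion over 25 sites: P = 7/25 = 0.280000, Q = 1/25 = 0.040000.
d = −0.5·ln(0.400000) − 0.25·ln(0.920000) = −0.5·(-0.916291) − 0.25·(-0.083382) = 0.4790.

0.4790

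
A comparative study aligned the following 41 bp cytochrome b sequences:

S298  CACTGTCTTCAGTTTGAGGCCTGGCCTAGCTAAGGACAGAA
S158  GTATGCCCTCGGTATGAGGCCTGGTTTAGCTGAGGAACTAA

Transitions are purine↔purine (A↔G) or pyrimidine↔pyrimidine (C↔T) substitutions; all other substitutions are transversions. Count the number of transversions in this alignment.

Differing sites — 1:C/G (Tv); 2:A/T (Tv); 3:C/A (Tv); 6:T/C (Ti); 8:T/C (Ti); 11:A/G (Ti); 14:T/A (Tv); 25:C/T (Ti); 26:C/T (Ti); 32:A/G (Ti); 37:C/A (Tv); 38:A/C (Tv); 39:G/T (Tv).
Of the 13 differences, 6 transitions and 7 transversions, so the answer is 7.

7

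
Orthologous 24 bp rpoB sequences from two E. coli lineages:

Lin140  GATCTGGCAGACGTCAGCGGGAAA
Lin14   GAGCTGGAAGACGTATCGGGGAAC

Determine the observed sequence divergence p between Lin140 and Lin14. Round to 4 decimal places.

Mismatches occur at site 3 (T/G), site 8 (C/A), site 15 (C/A), site 16 (A/T), site 17 (G/C), site 18 (C/G), site 24 (A/C).
There are 7 differences over 24 sites, so p = 7/24 = 0.2917.

0.2917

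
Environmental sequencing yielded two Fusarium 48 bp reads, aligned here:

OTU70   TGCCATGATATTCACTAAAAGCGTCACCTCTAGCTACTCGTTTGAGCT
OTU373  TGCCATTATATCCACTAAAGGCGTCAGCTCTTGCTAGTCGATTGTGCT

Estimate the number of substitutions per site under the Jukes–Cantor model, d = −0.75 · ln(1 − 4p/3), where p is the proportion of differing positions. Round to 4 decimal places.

Mismatches occur at site 7 (G↔T), site 12 (T↔C), site 20 (A↔G), site 27 (C↔G), site 32 (A↔T), site 37 (C↔G), site 41 (T↔A), site 45 (A↔T).
p = 8/48 = 0.166667.
d = −0.75 · ln(1 − (4/3)·0.166667) = −0.75 · ln(0.777777) = −0.75 · (-0.251315) = 0.1885.

0.1885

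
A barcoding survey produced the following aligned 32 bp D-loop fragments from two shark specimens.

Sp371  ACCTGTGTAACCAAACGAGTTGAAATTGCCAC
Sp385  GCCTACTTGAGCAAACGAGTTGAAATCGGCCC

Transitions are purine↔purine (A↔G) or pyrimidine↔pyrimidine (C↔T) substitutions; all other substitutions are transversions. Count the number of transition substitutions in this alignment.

5

Differing sites — 1:A/G (Ti); 5:G/A (Ti); 6:T/C (Ti); 7:G/T (Tv); 9:A/G (Ti); 11:C/G (Tv); 27:T/C (Ti); 29:C/G (Tv); 31:A/C (Tv).
Of the 9 differences, 5 transitions and 4 transversions, so the answer is 5.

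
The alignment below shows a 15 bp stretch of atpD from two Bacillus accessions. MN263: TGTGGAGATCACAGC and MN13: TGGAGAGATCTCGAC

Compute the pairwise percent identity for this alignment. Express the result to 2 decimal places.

Differing sites — 3:T/G; 4:G/A; 11:A/T; 13:A/G; 14:G/A.
10 of the 15 sites match, so the percent identity is 10/15 × 100 = 66.67%.

66.67%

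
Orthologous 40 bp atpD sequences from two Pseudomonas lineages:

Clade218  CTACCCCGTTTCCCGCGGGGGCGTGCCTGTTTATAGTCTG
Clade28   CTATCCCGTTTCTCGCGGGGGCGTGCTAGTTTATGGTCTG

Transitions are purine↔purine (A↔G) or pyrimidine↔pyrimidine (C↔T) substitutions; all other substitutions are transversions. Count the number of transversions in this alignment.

Differing sites — 4:C/T (Ti); 13:C/T (Ti); 27:C/T (Ti); 28:T/A (Tv); 35:A/G (Ti).
Of the 5 differences, 4 transitions and 1 transversion, so the answer is 1.

1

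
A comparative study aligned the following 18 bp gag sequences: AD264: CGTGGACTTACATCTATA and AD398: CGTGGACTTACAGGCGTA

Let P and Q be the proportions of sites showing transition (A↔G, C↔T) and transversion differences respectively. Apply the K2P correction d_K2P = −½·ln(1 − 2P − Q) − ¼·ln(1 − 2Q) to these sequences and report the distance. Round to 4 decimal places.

0.2656

The sequences differ at positions 13 (T/G, transversion), 14 (C/G, transversion), 15 (T/C, transition), 16 (A/G, transition).
Of the 4 differences, 2 transitions and 2 transversions over 18 sites: P = 2/18 = 0.111111, Q = 2/18 = 0.111111.
d = −0.5·ln(0.666667) − 0.25·ln(0.777778) = −0.5·(-0.405465) − 0.25·(-0.251314) = 0.2656.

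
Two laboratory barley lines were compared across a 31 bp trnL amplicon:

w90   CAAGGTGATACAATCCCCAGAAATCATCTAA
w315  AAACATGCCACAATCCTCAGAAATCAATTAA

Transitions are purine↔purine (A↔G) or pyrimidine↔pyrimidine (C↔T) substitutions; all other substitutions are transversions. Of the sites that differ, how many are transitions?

4

Differing sites — 1:C/A (Tv); 4:G/C (Tv); 5:G/A (Ti); 8:A/C (Tv); 9:T/C (Ti); 17:C/T (Ti); 27:T/A (Tv); 28:C/T (Ti).
Of the 8 differences, 4 transitions and 4 transversions, so the answer is 4.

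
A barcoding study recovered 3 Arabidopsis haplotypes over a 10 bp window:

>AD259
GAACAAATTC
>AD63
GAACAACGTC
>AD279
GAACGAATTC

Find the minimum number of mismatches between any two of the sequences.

Pairwise Hamming distances:
  AD259 vs AD63: 2
  AD259 vs AD279: 1
  AD63 vs AD279: 3
The smallest is 1, between AD259 and AD279.

1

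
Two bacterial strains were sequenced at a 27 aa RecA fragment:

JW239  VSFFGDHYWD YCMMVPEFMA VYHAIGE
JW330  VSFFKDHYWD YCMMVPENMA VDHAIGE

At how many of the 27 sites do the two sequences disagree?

The sequences differ at positions 5 (G/K), 18 (F/N), 22 (Y/D).
That gives 3 mismatches out of 27 aligned sites, so the Hamming distance is 3.

3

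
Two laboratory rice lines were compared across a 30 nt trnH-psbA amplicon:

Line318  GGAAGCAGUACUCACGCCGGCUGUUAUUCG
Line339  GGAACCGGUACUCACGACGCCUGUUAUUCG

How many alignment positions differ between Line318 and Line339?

The sequences differ at positions 5 (G/C), 7 (A/G), 17 (C/A), 20 (G/C).
That gives 4 mismatches out of 30 aligned sites, so the Hamming distance is 4.

4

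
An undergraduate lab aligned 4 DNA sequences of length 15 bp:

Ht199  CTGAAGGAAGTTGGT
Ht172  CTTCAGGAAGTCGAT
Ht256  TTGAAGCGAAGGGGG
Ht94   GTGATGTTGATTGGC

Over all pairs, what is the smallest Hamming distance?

4

Pairwise Hamming distances:
  Ht199 vs Ht172: 4
  Ht199 vs Ht256: 7
  Ht199 vs Ht94: 7
  Ht172 vs Ht256: 10
  Ht172 vs Ht94: 11
  Ht256 vs Ht94: 8
The smallest is 4, between Ht199 and Ht172.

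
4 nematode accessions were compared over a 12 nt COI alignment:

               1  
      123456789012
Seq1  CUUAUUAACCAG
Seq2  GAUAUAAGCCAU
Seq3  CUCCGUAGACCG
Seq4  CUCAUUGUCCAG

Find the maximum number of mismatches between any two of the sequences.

9

Pairwise Hamming distances:
  Seq1 vs Seq2: 5
  Seq1 vs Seq3: 6
  Seq1 vs Seq4: 3
  Seq2 vs Seq3: 9
  Seq2 vs Seq4: 7
  Seq3 vs Seq4: 6
The largest is 9, between Seq2 and Seq3.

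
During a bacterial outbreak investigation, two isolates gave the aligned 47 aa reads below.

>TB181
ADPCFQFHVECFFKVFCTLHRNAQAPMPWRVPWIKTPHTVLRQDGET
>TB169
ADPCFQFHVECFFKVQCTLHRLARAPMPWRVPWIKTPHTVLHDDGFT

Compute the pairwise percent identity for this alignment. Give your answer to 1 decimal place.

87.2%

Differing sites — 16:F/Q; 22:N/L; 24:Q/R; 42:R/H; 43:Q/D; 46:E/F.
41 of the 47 sites match, so the percent identity is 41/47 × 100 = 87.2%.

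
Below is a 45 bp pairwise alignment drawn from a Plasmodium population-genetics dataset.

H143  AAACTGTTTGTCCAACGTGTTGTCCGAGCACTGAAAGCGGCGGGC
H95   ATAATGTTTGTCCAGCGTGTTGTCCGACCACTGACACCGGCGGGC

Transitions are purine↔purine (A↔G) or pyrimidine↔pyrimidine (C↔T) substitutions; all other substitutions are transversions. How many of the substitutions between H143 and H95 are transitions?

1

Differing sites — 2:A/T (Tv); 4:C/A (Tv); 15:A/G (Ti); 28:G/C (Tv); 35:A/C (Tv); 37:G/C (Tv).
Of the 6 differences, 1 transition and 5 transversions, so the answer is 1.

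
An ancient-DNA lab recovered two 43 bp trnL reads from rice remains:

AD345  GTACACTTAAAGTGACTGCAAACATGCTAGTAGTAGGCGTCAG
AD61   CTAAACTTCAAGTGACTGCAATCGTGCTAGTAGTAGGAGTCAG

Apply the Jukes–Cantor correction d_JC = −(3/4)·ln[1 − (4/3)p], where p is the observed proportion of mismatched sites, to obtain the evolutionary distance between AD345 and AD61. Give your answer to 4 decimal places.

The sequences differ at positions 1 (G/C), 4 (C/A), 9 (A/C), 22 (A/T), 24 (A/G), 38 (C/A).
p = 6/43 = 0.139535.
d = −0.75 · ln(1 − (4/3)·0.139535) = −0.75 · ln(0.813953) = −0.75 · (-0.205853) = 0.1544.

0.1544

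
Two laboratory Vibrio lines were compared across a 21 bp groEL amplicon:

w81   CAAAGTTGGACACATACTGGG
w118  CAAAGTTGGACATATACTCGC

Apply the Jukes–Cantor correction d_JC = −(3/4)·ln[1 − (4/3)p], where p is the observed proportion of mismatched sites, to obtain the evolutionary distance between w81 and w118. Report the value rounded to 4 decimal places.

The sequences differ at positions 13 (C/T), 19 (G/C), 21 (G/C).
p = 3/21 = 0.142857.
d = −0.75 · ln(1 − (4/3)·0.142857) = −0.75 · ln(0.809524) = −0.75 · (-0.211309) = 0.1585.

0.1585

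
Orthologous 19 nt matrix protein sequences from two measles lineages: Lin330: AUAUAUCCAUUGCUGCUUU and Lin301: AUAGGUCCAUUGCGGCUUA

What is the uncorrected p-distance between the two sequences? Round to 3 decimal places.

Mismatches occur at site 4 (U→G), site 5 (A→G), site 14 (U→G), site 19 (U→A).
There are 4 differences over 19 sites, so p = 4/19 = 0.211.

0.211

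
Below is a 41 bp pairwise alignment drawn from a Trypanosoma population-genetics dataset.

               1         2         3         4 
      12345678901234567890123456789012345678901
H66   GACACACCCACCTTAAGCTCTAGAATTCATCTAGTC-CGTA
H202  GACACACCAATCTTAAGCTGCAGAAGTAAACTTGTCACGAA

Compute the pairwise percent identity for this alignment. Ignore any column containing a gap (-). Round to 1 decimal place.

Excluding the 1 gap column leaves 40 comparable sites.
Differing sites — 9:C/A; 11:C/T; 20:C/G; 21:T/C; 26:T/G; 28:C/A; 30:T/A; 33:A/T; 40:T/A.
31 of the 40 comparable sites match, so the percent identity is 31/40 × 100 = 77.5%.

77.5%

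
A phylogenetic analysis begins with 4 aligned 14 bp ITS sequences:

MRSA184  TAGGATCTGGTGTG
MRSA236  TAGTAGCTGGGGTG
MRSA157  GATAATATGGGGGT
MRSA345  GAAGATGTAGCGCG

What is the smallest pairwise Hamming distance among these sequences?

Pairwise Hamming distances:
  MRSA184 vs MRSA236: 3
  MRSA184 vs MRSA157: 7
  MRSA184 vs MRSA345: 6
  MRSA236 vs MRSA157: 7
  MRSA236 vs MRSA345: 8
  MRSA157 vs MRSA345: 7
The smallest is 3, between MRSA184 and MRSA236.

3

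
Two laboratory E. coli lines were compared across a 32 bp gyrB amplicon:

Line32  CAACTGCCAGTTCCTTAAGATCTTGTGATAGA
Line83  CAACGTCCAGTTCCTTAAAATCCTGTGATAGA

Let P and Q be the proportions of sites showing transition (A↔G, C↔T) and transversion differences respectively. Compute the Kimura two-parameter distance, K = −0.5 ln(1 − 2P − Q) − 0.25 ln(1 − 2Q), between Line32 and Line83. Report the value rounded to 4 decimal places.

0.1372

The sequences differ at positions 5 (T/G, transversion), 6 (G/T, transversion), 19 (G/A, transition), 23 (T/C, transition).
Of the 4 differences, 2 transitions and 2 transversions over 32 sites: P = 2/32 = 0.062500, Q = 2/32 = 0.062500.
d = −0.5·ln(0.812500) − 0.25·ln(0.875000) = −0.5·(-0.207639) − 0.25·(-0.133531) = 0.1372.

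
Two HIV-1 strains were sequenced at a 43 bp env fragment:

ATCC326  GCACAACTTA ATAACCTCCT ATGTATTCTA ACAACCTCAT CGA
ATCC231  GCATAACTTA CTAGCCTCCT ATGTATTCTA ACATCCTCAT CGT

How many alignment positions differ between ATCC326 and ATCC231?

Differing sites — 4:C/T; 11:A/C; 14:A/G; 34:A/T; 43:A/T.
That gives 5 mismatches out of 43 aligned sites, so the Hamming distance is 5.

5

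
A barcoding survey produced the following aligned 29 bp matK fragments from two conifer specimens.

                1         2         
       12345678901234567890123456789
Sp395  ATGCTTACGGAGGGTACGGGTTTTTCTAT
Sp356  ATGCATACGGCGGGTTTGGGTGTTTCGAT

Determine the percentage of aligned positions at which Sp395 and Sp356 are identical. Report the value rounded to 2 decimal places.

The sequences differ at positions 5 (T/A), 11 (A/C), 16 (A/T), 17 (C/T), 22 (T/G), 27 (T/G).
23 of the 29 sites match, so the percent identity is 23/29 × 100 = 79.31%.

79.31%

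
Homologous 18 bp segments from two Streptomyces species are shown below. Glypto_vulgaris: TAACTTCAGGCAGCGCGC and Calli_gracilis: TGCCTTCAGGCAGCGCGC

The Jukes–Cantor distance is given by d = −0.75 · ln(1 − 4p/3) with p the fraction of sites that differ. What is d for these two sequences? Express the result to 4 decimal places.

The sequences differ at positions 2 (A/G), 3 (A/C).
p = 2/18 = 0.111111.
d = −0.75 · ln(1 − (4/3)·0.111111) = −0.75 · ln(0.851852) = −0.75 · (-0.160342) = 0.1203.

0.1203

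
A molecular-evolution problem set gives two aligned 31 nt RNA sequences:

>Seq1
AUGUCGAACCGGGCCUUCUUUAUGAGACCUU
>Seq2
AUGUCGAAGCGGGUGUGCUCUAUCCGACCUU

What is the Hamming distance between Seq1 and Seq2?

7

Mismatches occur at site 9 (C→G), site 14 (C→U), site 15 (C→G), site 17 (U→G), site 20 (U→C), site 24 (G→C), site 25 (A→C).
That gives 7 mismatches out of 31 aligned sites, so the Hamming distance is 7.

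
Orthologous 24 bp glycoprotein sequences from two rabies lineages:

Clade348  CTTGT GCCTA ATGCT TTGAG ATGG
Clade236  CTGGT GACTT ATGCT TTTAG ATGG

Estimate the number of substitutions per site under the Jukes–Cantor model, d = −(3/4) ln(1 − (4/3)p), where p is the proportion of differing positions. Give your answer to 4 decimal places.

0.1885

Differing sites — 3:T/G; 7:C/A; 10:A/T; 18:G/T.
p = 4/24 = 0.166667.
d = −0.75 · ln(1 − (4/3)·0.166667) = −0.75 · ln(0.777777) = −0.75 · (-0.251315) = 0.1885.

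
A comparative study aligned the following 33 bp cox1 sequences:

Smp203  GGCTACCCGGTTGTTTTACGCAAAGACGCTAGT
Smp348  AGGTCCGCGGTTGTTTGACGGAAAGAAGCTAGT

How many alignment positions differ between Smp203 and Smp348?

7

Differing sites — 1:G/A; 3:C/G; 5:A/C; 7:C/G; 17:T/G; 21:C/G; 27:C/A.
That gives 7 mismatches out of 33 aligned sites, so the Hamming distance is 7.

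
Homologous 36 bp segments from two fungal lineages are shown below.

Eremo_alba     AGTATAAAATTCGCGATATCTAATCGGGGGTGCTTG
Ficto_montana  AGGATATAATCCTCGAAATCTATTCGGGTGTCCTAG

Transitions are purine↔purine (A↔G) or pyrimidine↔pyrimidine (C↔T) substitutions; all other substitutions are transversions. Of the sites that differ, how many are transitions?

1

Mismatches occur at site 3 (T↔G, transversion), site 7 (A↔T, transversion), site 11 (T↔C, transition), site 13 (G↔T, transversion), site 17 (T↔A, transversion), site 23 (A↔T, transversion), site 29 (G↔T, transversion), site 32 (G↔C, transversion), site 35 (T↔A, transversion).
Of the 9 differences, 1 transition and 8 transversions, so the answer is 1.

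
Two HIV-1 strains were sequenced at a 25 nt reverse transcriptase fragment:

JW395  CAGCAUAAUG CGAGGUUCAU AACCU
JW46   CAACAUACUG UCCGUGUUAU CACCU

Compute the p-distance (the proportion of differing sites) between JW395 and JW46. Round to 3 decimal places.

Mismatches occur at site 3 (G/A), site 8 (A/C), site 11 (C/U), site 12 (G/C), site 13 (A/C), site 15 (G/U), site 16 (U/G), site 18 (C/U), site 21 (A/C).
There are 9 differences over 25 sites, so p = 9/25 = 0.360.

0.360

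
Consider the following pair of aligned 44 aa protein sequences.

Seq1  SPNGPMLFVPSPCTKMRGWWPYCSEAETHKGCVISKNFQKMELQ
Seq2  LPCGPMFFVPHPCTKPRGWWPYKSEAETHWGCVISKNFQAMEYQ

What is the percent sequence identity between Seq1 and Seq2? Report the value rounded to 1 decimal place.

79.5%

The sequences differ at positions 1 (S/L), 3 (N/C), 7 (L/F), 11 (S/H), 16 (M/P), 23 (C/K), 30 (K/W), 40 (K/A), 43 (L/Y).
35 of the 44 sites match, so the percent identity is 35/44 × 100 = 79.5%.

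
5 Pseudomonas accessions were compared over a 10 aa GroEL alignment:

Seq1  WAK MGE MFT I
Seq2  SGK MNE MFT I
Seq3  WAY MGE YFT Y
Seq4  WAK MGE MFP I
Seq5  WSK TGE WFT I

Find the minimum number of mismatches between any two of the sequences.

1

Pairwise Hamming distances:
  Seq1 vs Seq2: 3
  Seq1 vs Seq3: 3
  Seq1 vs Seq4: 1
  Seq1 vs Seq5: 3
  Seq2 vs Seq3: 6
  Seq2 vs Seq4: 4
  Seq2 vs Seq5: 5
  Seq3 vs Seq4: 4
  Seq3 vs Seq5: 5
  Seq4 vs Seq5: 4
The smallest is 1, between Seq1 and Seq4.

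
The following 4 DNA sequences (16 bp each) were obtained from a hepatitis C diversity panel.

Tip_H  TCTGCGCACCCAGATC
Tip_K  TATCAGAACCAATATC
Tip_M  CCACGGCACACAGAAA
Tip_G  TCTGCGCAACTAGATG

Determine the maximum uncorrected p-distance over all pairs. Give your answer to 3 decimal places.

Pairwise Hamming distances:
  Tip_H vs Tip_K: 6
  Tip_H vs Tip_M: 7
  Tip_H vs Tip_G: 3
  Tip_K vs Tip_M: 10
  Tip_K vs Tip_G: 8
  Tip_M vs Tip_G: 9
The largest is 10 mismatches, between Tip_K and Tip_M; p = 10/16 = 0.625.

0.625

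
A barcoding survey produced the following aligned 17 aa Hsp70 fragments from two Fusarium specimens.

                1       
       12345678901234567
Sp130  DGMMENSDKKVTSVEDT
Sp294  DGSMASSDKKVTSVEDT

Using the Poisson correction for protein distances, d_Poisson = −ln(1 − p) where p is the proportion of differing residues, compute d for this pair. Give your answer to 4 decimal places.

Differing sites — 3:M/S; 5:E/A; 6:N/S.
p = 3/17 = 0.176471.
d = −ln(1 − 0.176471) = −ln(0.823529) = 0.1942.

0.1942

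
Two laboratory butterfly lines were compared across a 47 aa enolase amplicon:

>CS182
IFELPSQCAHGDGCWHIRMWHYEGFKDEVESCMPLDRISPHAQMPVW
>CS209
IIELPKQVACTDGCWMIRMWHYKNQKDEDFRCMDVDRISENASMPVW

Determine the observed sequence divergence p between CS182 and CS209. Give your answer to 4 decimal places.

Mismatches occur at site 2 (F/I), site 6 (S/K), site 8 (C/V), site 10 (H/C), site 11 (G/T), site 16 (H/M), site 23 (E/K), site 24 (G/N), site 25 (F/Q), site 29 (V/D), site 30 (E/F), site 31 (S/R), site 34 (P/D), site 35 (L/V), site 40 (P/E), site 41 (H/N), site 43 (Q/S).
There are 17 differences over 47 sites, so p = 17/47 = 0.3617.

0.3617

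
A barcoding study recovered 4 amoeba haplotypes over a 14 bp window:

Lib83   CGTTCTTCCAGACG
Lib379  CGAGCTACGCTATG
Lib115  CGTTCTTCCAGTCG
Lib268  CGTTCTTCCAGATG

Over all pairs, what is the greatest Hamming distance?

Pairwise Hamming distances:
  Lib83 vs Lib379: 7
  Lib83 vs Lib115: 1
  Lib83 vs Lib268: 1
  Lib379 vs Lib115: 8
  Lib379 vs Lib268: 6
  Lib115 vs Lib268: 2
The largest is 8, between Lib379 and Lib115.

8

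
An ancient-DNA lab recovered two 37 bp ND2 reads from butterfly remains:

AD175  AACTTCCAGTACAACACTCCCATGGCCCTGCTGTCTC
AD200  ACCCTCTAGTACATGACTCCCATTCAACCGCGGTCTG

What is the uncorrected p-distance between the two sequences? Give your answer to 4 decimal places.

0.3243

Differing sites — 2:A/C; 4:T/C; 7:C/T; 14:A/T; 15:C/G; 24:G/T; 25:G/C; 26:C/A; 27:C/A; 29:T/C; 32:T/G; 37:C/G.
There are 12 differences over 37 sites, so p = 12/37 = 0.3243.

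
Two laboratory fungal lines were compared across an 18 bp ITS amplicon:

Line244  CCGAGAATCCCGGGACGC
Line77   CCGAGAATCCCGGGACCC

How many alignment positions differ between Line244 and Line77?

The sequences differ at position 17 (G/C).
That gives 1 mismatch out of 18 aligned sites, so the Hamming distance is 1.

1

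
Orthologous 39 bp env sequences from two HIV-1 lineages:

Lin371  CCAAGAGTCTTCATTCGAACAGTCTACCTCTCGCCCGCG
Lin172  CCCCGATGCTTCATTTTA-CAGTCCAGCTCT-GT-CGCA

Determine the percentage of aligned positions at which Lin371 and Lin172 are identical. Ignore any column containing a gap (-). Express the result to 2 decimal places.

Excluding the 3 gap columns leaves 36 comparable sites.
Mismatches occur at site 3 (A↔C), site 4 (A↔C), site 7 (G↔T), site 8 (T↔G), site 16 (C↔T), site 17 (G↔T), site 25 (T↔C), site 27 (C↔G), site 34 (C↔T), site 39 (G↔A).
26 of the 36 comparable sites match, so the percent identity is 26/36 × 100 = 72.22%.

72.22%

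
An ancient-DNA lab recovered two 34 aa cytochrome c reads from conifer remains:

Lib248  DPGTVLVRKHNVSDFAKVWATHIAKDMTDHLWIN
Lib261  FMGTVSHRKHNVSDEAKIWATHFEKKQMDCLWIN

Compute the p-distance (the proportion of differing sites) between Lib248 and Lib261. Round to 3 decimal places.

Differing sites — 1:D/F; 2:P/M; 6:L/S; 7:V/H; 15:F/E; 18:V/I; 23:I/F; 24:A/E; 26:D/K; 27:M/Q; 28:T/M; 30:H/C.
There are 12 differences over 34 sites, so p = 12/34 = 0.353.

0.353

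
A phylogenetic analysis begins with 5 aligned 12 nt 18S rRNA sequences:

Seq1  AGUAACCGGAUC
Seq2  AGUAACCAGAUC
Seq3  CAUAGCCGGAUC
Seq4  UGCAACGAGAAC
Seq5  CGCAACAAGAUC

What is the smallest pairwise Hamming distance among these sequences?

1

Pairwise Hamming distances:
  Seq1 vs Seq2: 1
  Seq1 vs Seq3: 3
  Seq1 vs Seq4: 5
  Seq1 vs Seq5: 4
  Seq2 vs Seq3: 4
  Seq2 vs Seq4: 4
  Seq2 vs Seq5: 3
  Seq3 vs Seq4: 7
  Seq3 vs Seq5: 5
  Seq4 vs Seq5: 3
The smallest is 1, between Seq1 and Seq2.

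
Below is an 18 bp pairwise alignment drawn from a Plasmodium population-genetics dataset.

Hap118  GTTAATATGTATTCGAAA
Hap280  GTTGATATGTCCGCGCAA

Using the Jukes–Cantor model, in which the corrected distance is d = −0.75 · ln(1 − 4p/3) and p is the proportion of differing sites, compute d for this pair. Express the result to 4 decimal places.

Mismatches occur at site 4 (A/G), site 11 (A/C), site 12 (T/C), site 13 (T/G), site 16 (A/C).
p = 5/18 = 0.277778.
d = −0.75 · ln(1 − (4/3)·0.277778) = −0.75 · ln(0.629629) = −0.75 · (-0.462625) = 0.3470.

0.3470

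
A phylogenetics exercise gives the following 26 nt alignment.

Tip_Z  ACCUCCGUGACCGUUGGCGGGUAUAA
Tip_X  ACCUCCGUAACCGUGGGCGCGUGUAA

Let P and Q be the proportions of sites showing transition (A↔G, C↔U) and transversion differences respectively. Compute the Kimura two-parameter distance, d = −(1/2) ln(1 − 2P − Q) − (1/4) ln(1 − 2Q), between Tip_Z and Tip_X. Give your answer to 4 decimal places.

Differing sites — 9:G/A (Ti); 15:U/G (Tv); 20:G/C (Tv); 23:A/G (Ti).
Of the 4 differences, 2 transitions and 2 transversions over 26 sites: P = 2/26 = 0.076923, Q = 2/26 = 0.076923.
d = −0.5·ln(0.769231) − 0.25·ln(0.846154) = −0.5·(-0.262364) − 0.25·(-0.167054) = 0.1729.

0.1729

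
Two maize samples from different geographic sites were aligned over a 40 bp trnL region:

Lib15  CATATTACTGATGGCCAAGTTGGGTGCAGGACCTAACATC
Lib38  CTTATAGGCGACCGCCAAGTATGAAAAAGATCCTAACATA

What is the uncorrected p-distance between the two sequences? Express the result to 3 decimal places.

Differing sites — 2:A/T; 6:T/A; 7:A/G; 8:C/G; 9:T/C; 12:T/C; 13:G/C; 21:T/A; 22:G/T; 24:G/A; 25:T/A; 26:G/A; 27:C/A; 30:G/A; 31:A/T; 40:C/A.
There are 16 differences over 40 sites, so p = 16/40 = 0.400.

0.400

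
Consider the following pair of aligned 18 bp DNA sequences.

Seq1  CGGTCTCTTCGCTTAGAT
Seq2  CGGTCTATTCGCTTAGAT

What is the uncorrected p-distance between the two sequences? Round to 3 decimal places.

Differing sites — 7:C/A.
There are 1 differences over 18 sites, so p = 1/18 = 0.056.

0.056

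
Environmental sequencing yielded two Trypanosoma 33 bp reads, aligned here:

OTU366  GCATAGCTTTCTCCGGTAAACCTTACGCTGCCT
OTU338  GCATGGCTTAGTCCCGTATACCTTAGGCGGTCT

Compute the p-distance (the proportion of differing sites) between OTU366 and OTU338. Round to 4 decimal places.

0.2424

Differing sites — 5:A/G; 10:T/A; 11:C/G; 15:G/C; 19:A/T; 26:C/G; 29:T/G; 31:C/T.
There are 8 differences over 33 sites, so p = 8/33 = 0.2424.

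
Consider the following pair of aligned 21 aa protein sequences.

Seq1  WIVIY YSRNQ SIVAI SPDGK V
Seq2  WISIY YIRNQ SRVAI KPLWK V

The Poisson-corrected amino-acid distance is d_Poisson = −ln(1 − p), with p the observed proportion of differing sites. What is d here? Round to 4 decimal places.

Differing sites — 3:V/S; 7:S/I; 12:I/R; 16:S/K; 18:D/L; 19:G/W.
p = 6/21 = 0.285714.
d = −ln(1 − 0.285714) = −ln(0.714286) = 0.3365.

0.3365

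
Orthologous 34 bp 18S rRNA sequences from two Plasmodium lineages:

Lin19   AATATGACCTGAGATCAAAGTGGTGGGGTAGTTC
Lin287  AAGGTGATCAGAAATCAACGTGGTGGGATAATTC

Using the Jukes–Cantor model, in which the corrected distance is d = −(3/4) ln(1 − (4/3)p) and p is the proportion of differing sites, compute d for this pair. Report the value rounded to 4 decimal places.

0.2824

Differing sites — 3:T/G; 4:A/G; 8:C/T; 10:T/A; 13:G/A; 19:A/C; 28:G/A; 31:G/A.
p = 8/34 = 0.235294.
d = −0.75 · ln(1 − (4/3)·0.235294) = −0.75 · ln(0.686275) = −0.75 · (-0.376477) = 0.2824.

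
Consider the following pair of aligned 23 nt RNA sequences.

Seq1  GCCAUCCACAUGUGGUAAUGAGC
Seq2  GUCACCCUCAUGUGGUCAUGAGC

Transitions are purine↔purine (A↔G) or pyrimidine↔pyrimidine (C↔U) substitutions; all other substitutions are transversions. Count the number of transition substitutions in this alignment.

The sequences differ at positions 2 (C/U, transition), 5 (U/C, transition), 8 (A/U, transversion), 17 (A/C, transversion).
Of the 4 differences, 2 transitions and 2 transversions, so the answer is 2.

2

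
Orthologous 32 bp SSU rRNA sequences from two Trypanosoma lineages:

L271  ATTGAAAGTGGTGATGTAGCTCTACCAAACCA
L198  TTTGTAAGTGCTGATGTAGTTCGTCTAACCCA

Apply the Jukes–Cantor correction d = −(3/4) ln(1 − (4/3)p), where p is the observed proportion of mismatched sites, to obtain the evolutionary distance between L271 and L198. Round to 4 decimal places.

Differing sites — 1:A/T; 5:A/T; 11:G/C; 20:C/T; 23:T/G; 24:A/T; 26:C/T; 29:A/C.
p = 8/32 = 0.250000.
d = −0.75 · ln(1 − (4/3)·0.250000) = −0.75 · ln(0.666667) = −0.75 · (-0.405465) = 0.3041.

0.3041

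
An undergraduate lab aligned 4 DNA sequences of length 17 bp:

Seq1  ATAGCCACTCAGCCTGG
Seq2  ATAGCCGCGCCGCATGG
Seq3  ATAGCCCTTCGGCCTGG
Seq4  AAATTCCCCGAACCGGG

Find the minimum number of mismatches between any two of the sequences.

3

Pairwise Hamming distances:
  Seq1 vs Seq2: 4
  Seq1 vs Seq3: 3
  Seq1 vs Seq4: 8
  Seq2 vs Seq3: 5
  Seq2 vs Seq4: 10
  Seq3 vs Seq4: 9
The smallest is 3, between Seq1 and Seq3.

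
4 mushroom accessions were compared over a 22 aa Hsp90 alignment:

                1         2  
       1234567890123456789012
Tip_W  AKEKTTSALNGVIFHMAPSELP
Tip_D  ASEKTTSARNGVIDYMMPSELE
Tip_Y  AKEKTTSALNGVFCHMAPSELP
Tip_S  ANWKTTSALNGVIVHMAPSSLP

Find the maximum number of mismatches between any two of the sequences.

8

Pairwise Hamming distances:
  Tip_W vs Tip_D: 6
  Tip_W vs Tip_Y: 2
  Tip_W vs Tip_S: 4
  Tip_D vs Tip_Y: 7
  Tip_D vs Tip_S: 8
  Tip_Y vs Tip_S: 5
The largest is 8, between Tip_D and Tip_S.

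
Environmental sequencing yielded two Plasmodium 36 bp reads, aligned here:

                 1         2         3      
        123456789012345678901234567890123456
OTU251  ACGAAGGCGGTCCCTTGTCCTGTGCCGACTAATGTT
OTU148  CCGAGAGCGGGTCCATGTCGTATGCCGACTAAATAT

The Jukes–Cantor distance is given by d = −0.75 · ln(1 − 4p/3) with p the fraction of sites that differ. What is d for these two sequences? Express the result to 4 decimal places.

The sequences differ at positions 1 (A/C), 5 (A/G), 6 (G/A), 11 (T/G), 12 (C/T), 15 (T/A), 20 (C/G), 22 (G/A), 33 (T/A), 34 (G/T), 35 (T/A).
p = 11/36 = 0.305556.
d = −0.75 · ln(1 − (4/3)·0.305556) = −0.75 · ln(0.592592) = −0.75 · (-0.523249) = 0.3924.

0.3924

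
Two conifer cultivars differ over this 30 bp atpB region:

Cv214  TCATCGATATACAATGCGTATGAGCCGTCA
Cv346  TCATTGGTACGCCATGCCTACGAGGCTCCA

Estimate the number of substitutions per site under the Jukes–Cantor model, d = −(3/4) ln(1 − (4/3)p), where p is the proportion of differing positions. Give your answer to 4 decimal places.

Differing sites — 5:C/T; 7:A/G; 10:T/C; 11:A/G; 13:A/C; 18:G/C; 21:T/C; 25:C/G; 27:G/T; 28:T/C.
p = 10/30 = 0.333333.
d = −0.75 · ln(1 − (4/3)·0.333333) = −0.75 · ln(0.555556) = −0.75 · (-0.587786) = 0.4408.

0.4408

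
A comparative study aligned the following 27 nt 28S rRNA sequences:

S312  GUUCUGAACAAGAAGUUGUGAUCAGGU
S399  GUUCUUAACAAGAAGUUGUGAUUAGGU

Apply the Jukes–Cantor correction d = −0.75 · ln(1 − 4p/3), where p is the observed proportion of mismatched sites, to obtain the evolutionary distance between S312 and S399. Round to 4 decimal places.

0.0780

Differing sites — 6:G/U; 23:C/U.
p = 2/27 = 0.074074.
d = −0.75 · ln(1 − (4/3)·0.074074) = −0.75 · ln(0.901235) = −0.75 · (-0.103989) = 0.0780.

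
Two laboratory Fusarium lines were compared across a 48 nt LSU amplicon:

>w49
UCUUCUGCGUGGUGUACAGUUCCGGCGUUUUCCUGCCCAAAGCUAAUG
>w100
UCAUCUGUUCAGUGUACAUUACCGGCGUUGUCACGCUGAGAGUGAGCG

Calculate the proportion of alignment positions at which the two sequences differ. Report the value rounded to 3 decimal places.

0.354

The sequences differ at positions 3 (U/A), 8 (C/U), 9 (G/U), 10 (U/C), 11 (G/A), 19 (G/U), 21 (U/A), 30 (U/G), 33 (C/A), 34 (U/C), 37 (C/U), 38 (C/G), 40 (A/G), 43 (C/U), 44 (U/G), 46 (A/G), 47 (U/C).
There are 17 differences over 48 sites, so p = 17/48 = 0.354.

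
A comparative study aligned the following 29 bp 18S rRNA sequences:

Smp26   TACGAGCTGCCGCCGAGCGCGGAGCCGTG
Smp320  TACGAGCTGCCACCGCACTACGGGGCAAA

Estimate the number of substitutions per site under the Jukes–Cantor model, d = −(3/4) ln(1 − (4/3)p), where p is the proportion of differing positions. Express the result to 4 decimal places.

Differing sites — 12:G/A; 16:A/C; 17:G/A; 19:G/T; 20:C/A; 21:G/C; 23:A/G; 25:C/G; 27:G/A; 28:T/A; 29:G/A.
p = 11/29 = 0.379310.
d = −0.75 · ln(1 − (4/3)·0.379310) = −0.75 · ln(0.494253) = −0.75 · (-0.704708) = 0.5285.

0.5285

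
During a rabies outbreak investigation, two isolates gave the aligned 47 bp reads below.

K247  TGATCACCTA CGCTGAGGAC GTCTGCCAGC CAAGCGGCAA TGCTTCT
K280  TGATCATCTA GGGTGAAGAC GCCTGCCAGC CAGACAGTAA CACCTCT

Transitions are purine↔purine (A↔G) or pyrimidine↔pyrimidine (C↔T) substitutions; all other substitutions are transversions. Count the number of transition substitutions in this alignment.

Differing sites — 7:C/T (Ti); 11:C/G (Tv); 13:C/G (Tv); 17:G/A (Ti); 22:T/C (Ti); 33:A/G (Ti); 34:G/A (Ti); 36:G/A (Ti); 38:C/T (Ti); 41:T/C (Ti); 42:G/A (Ti); 44:T/C (Ti).
Of the 12 differences, 10 transitions and 2 transversions, so the answer is 10.

10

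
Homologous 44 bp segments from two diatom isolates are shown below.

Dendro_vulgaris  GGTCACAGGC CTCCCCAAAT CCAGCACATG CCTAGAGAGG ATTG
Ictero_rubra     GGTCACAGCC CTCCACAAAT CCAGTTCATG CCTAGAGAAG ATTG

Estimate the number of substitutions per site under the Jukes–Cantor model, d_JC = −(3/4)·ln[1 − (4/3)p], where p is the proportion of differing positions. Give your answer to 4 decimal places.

Mismatches occur at site 9 (G→C), site 15 (C→A), site 25 (C→T), site 26 (A→T), site 39 (G→A).
p = 5/44 = 0.113636.
d = −0.75 · ln(1 − (4/3)·0.113636) = −0.75 · ln(0.848485) = −0.75 · (-0.164303) = 0.1232.

0.1232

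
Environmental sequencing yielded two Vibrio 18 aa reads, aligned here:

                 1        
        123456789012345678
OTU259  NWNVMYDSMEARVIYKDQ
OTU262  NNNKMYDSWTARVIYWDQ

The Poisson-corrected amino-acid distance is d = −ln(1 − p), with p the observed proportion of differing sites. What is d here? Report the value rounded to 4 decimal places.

0.3254

The sequences differ at positions 2 (W/N), 4 (V/K), 9 (M/W), 10 (E/T), 16 (K/W).
p = 5/18 = 0.277778.
d = −ln(1 − 0.277778) = −ln(0.722222) = 0.3254.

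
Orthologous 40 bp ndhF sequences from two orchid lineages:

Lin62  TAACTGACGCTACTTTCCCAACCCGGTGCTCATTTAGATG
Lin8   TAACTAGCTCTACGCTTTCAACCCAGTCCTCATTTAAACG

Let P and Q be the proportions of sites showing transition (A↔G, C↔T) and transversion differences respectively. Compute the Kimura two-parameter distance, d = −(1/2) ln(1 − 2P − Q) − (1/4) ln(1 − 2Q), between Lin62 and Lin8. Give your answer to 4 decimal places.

Mismatches occur at site 6 (G→A, transition), site 7 (A→G, transition), site 9 (G→T, transversion), site 14 (T→G, transversion), site 15 (T→C, transition), site 17 (C→T, transition), site 18 (C→T, transition), site 25 (G→A, transition), site 28 (G→C, transversion), site 37 (G→A, transition), site 39 (T→C, transition).
Of the 11 differences, 8 transitions and 3 transversions over 40 sites: P = 8/40 = 0.200000, Q = 3/40 = 0.075000.
d = −0.5·ln(0.525000) − 0.25·ln(0.850000) = −0.5·(-0.644357) − 0.25·(-0.162519) = 0.3628.

0.3628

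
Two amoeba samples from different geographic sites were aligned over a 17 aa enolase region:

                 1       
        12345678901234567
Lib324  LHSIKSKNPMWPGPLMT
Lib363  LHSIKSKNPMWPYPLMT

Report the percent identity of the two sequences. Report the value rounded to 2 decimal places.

The sequences differ at position 13 (G/Y).
16 of the 17 sites match, so the percent identity is 16/17 × 100 = 94.12%.

94.12%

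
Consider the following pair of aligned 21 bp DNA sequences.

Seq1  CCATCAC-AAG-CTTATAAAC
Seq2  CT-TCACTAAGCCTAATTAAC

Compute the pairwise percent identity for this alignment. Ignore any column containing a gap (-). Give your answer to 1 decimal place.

Excluding the 3 gap columns leaves 18 comparable sites.
Mismatches occur at site 2 (C↔T), site 15 (T↔A), site 18 (A↔T).
15 of the 18 comparable sites match, so the percent identity is 15/18 × 100 = 83.3%.

83.3%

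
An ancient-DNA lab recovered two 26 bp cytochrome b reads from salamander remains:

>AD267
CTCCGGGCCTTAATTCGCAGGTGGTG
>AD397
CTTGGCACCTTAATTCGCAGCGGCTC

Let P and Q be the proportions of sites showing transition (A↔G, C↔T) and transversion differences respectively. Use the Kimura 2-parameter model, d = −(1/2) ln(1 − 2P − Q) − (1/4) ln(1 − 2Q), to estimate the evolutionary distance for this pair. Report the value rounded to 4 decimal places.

0.3975

Differing sites — 3:C/T (Ti); 4:C/G (Tv); 6:G/C (Tv); 7:G/A (Ti); 21:G/C (Tv); 22:T/G (Tv); 24:G/C (Tv); 26:G/C (Tv).
Of the 8 differences, 2 transitions and 6 transversions over 26 sites: P = 2/26 = 0.076923, Q = 6/26 = 0.230769.
d = −0.5·ln(0.615385) − 0.25·ln(0.538462) = −0.5·(-0.485507) − 0.25·(-0.619038) = 0.3975.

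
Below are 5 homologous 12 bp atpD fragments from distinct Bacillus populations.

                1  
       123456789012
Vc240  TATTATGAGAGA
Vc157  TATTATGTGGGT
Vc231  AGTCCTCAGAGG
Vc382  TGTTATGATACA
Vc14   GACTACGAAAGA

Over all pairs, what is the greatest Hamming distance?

Pairwise Hamming distances:
  Vc240 vs Vc157: 3
  Vc240 vs Vc231: 6
  Vc240 vs Vc382: 3
  Vc240 vs Vc14: 4
  Vc157 vs Vc231: 8
  Vc157 vs Vc382: 6
  Vc157 vs Vc14: 7
  Vc231 vs Vc382: 7
  Vc231 vs Vc14: 9
  Vc382 vs Vc14: 6
The largest is 9, between Vc231 and Vc14.

9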